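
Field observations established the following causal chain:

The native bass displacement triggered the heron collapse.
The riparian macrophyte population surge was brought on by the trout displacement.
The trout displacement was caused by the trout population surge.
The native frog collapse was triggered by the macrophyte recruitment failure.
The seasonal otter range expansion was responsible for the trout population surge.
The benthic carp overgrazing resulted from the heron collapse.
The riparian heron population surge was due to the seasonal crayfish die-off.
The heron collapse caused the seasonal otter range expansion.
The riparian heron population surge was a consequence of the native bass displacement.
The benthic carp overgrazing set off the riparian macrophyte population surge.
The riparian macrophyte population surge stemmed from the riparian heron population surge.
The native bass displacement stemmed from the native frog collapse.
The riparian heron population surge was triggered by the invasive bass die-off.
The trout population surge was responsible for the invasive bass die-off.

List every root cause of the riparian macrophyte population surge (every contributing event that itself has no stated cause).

Tracing upstream from the riparian macrophyte population surge: the riparian macrophyte population surge ← the riparian heron population surge ← the native bass displacement ← the native frog collapse ← the macrophyte recruitment failure.
A separate upstream branch: the riparian macrophyte population surge ← the riparian heron population surge ← the seasonal crayfish die-off.
Each of those chain origins has no stated cause.

the macrophyte recruitment failure, the seasonal crayfish die-off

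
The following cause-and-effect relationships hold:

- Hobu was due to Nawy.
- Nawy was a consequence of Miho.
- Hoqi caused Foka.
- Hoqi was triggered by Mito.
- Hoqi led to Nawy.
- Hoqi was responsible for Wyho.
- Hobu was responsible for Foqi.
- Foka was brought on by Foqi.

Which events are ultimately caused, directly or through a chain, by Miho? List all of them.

Foka, Foqi, Hobu, Nawy

Direct effects: Nawy.
2 steps out: Hobu.
3 steps out: Foqi.
4 steps out: Foka.
Not reachable from it: Mito, Hoqi, Wyho.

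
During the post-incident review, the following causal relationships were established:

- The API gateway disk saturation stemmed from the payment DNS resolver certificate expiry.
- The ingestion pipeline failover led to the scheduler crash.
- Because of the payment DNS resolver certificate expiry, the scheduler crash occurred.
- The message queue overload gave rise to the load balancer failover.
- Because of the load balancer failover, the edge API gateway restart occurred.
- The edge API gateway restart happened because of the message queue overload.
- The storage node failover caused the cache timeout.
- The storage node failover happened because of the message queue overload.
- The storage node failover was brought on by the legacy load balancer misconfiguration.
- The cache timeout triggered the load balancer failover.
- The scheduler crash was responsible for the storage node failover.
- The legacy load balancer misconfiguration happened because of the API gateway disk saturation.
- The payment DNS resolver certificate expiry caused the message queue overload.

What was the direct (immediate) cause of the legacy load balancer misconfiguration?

the API gateway disk saturation

Upstream contributors include the payment DNS resolver certificate expiry, but only the API gateway disk saturation feeds directly into the legacy load balancer misconfiguration.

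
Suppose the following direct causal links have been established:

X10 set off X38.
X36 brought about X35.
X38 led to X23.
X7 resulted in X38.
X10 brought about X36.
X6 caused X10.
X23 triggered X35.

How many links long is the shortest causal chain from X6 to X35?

3

Shortest chain: X6 → X10 → X36 → X35.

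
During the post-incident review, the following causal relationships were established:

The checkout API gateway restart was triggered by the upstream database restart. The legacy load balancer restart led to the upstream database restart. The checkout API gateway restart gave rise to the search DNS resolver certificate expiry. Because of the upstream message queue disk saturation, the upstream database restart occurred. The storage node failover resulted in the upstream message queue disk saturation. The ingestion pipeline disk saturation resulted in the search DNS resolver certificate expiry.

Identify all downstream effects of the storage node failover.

Direct effects: the upstream message queue disk saturation.
2 steps out: the upstream database restart.
3 steps out: the checkout API gateway restart.
4 steps out: the search DNS resolver certificate expiry.
Not reachable from it: the ingestion pipeline disk saturation, the legacy load balancer restart.

the checkout API gateway restart, the search DNS resolver certificate expiry, the upstream database restart, the upstream message queue disk saturation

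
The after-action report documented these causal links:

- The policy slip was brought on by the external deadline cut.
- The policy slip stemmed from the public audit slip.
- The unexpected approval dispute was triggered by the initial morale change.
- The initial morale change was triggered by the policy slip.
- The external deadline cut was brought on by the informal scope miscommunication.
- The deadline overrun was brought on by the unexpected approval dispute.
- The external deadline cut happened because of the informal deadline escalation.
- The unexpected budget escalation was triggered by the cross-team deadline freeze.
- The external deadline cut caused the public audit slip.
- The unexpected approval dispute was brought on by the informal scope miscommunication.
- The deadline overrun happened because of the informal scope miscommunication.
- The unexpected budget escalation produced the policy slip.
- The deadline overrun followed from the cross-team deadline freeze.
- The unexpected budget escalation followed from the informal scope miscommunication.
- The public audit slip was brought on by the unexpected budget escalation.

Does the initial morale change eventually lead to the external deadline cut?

The initial morale change leads to the unexpected approval dispute, the deadline overrun; the external deadline cut is not among them.

No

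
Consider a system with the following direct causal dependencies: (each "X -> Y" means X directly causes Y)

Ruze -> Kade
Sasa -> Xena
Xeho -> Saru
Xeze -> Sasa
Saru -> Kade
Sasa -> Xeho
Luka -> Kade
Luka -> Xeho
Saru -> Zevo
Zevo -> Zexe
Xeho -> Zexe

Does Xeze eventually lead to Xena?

There is a causal chain: Xeze → Sasa → Xena.

Yes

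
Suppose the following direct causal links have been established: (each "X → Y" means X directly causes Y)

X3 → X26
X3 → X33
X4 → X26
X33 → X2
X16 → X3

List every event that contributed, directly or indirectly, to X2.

Immediate cause of X2: X33.
Further upstream: X16, X3.

X16, X3, X33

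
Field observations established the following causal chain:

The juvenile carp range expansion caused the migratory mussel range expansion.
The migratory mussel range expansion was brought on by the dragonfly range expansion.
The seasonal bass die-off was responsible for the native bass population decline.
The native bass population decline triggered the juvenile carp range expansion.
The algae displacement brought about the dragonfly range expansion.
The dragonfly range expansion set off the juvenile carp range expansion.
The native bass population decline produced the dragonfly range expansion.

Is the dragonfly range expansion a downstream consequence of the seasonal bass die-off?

There is a causal chain: the seasonal bass die-off → the native bass population decline → the dragonfly range expansion.

Yes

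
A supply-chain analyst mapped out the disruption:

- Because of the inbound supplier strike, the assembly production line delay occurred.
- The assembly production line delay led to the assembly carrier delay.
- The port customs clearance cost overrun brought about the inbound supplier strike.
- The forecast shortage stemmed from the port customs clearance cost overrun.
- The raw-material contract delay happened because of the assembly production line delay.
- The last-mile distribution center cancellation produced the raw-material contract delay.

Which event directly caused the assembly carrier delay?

the assembly production line delay

Upstream contributors include the port customs clearance cost overrun, the inbound supplier strike, but only the assembly production line delay feeds directly into the assembly carrier delay.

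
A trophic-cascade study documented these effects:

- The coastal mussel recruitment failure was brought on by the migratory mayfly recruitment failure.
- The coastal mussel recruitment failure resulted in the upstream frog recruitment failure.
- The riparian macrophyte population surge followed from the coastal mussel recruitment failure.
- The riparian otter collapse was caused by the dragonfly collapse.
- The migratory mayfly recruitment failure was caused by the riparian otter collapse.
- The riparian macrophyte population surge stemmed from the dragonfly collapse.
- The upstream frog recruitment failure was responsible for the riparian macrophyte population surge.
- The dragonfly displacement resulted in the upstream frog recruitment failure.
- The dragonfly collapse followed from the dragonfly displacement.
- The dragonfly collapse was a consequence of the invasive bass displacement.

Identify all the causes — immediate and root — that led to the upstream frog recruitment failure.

the coastal mussel recruitment failure, the dragonfly collapse, the dragonfly displacement, the invasive bass displacement, the migratory mayfly recruitment failure, the riparian otter collapse

Immediate causes of the upstream frog recruitment failure: the dragonfly displacement, the coastal mussel recruitment failure.
Further upstream: the dragonfly collapse, the riparian otter collapse, the migratory mayfly recruitment failure, the invasive bass displacement.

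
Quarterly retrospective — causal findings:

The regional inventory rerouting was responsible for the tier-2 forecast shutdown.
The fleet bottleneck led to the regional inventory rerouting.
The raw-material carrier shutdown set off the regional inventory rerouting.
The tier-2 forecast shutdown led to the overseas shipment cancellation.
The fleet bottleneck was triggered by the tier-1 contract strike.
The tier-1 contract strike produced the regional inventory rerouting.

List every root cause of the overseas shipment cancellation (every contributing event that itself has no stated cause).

Tracing upstream from the overseas shipment cancellation: the overseas shipment cancellation ← the tier-2 forecast shutdown ← the regional inventory rerouting ← the tier-1 contract strike.
A separate upstream branch: the overseas shipment cancellation ← the tier-2 forecast shutdown ← the regional inventory rerouting ← the raw-material carrier shutdown.
Each of those chain origins has no stated cause.

the raw-material carrier shutdown, the tier-1 contract strike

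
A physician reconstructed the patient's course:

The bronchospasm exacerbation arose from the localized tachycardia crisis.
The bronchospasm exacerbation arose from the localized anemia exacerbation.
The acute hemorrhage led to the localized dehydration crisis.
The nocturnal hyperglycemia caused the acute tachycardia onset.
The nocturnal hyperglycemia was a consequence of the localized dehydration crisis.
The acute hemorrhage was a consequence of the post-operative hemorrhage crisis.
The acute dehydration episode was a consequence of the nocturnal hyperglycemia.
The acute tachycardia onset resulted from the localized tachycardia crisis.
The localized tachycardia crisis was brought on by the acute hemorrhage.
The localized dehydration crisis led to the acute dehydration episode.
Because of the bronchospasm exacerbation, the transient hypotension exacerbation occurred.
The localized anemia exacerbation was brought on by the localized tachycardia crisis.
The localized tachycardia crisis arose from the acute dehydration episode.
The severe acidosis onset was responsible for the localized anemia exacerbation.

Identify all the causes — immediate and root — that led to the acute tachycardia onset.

the acute dehydration episode, the acute hemorrhage, the localized dehydration crisis, the localized tachycardia crisis, the nocturnal hyperglycemia, the post-operative hemorrhage crisis

Immediate causes of the acute tachycardia onset: the nocturnal hyperglycemia, the localized tachycardia crisis.
Further upstream: the post-operative hemorrhage crisis, the acute hemorrhage, the localized dehydration crisis, the acute dehydration episode.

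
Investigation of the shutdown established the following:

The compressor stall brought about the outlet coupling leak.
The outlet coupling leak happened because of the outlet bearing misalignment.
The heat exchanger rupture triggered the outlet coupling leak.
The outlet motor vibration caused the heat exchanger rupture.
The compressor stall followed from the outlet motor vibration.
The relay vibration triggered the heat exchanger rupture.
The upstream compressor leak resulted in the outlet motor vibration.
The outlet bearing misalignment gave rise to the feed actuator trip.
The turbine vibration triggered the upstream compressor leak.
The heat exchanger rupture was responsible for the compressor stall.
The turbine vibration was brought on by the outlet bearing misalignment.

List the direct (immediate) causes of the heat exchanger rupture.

the outlet motor vibration, the relay vibration

Upstream contributors include the outlet bearing misalignment, the turbine vibration, the upstream compressor leak, but only the outlet motor vibration, the relay vibration feed directly into the heat exchanger rupture.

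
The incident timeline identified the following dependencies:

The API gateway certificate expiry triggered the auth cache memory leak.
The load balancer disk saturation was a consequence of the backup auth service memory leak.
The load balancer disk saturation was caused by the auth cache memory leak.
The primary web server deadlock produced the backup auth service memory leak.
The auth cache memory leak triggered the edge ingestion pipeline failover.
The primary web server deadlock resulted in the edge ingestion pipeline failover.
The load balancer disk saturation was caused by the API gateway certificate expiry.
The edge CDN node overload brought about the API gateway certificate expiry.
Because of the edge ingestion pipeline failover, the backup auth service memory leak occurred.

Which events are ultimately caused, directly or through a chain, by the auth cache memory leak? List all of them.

the backup auth service memory leak, the edge ingestion pipeline failover, the load balancer disk saturation

Direct effects: the edge ingestion pipeline failover, the load balancer disk saturation.
2 steps out: the backup auth service memory leak.
Not reachable from it: the edge CDN node overload, the API gateway certificate expiry, the primary web server deadlock.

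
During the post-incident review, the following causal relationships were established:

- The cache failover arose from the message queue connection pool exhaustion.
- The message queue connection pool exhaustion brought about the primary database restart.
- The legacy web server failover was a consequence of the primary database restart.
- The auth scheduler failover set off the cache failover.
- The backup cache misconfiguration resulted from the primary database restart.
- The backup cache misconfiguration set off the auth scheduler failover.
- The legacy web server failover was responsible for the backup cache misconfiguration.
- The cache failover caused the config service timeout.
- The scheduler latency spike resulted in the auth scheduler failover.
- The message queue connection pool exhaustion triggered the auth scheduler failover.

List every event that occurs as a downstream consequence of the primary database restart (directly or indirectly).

the auth scheduler failover, the backup cache misconfiguration, the cache failover, the config service timeout, the legacy web server failover

Direct effects: the legacy web server failover, the backup cache misconfiguration.
2 steps out: the auth scheduler failover.
3 steps out: the cache failover.
4 steps out: the config service timeout.
Not reachable from it: the scheduler latency spike, the message queue connection pool exhaustion.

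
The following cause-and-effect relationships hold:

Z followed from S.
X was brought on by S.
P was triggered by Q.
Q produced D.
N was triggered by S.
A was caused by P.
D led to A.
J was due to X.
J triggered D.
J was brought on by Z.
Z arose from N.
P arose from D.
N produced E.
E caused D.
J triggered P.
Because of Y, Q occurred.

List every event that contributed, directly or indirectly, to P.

Immediate causes of P: J, Q, D.
Further upstream: S, Y, N, E, X, Z.

D, E, J, N, Q, S, X, Y, Z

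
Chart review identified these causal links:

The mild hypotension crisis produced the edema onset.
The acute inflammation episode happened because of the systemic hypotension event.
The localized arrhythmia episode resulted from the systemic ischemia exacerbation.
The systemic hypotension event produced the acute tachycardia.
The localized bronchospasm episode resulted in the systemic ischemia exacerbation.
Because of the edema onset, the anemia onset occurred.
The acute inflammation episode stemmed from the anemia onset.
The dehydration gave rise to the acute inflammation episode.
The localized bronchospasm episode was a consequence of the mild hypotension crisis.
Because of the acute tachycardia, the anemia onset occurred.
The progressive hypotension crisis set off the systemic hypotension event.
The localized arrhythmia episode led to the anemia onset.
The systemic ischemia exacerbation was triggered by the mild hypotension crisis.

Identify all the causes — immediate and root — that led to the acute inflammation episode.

the acute tachycardia, the anemia onset, the dehydration, the edema onset, the localized arrhythmia episode, the localized bronchospasm episode, the mild hypotension crisis, the progressive hypotension crisis, the systemic hypotension event, the systemic ischemia exacerbation

Immediate causes of the acute inflammation episode: the dehydration, the systemic hypotension event, the anemia onset.
Further upstream: the progressive hypotension crisis, the mild hypotension crisis, the edema onset, the acute tachycardia, the localized bronchospasm episode, the systemic ischemia exacerbation, the localized arrhythmia episode.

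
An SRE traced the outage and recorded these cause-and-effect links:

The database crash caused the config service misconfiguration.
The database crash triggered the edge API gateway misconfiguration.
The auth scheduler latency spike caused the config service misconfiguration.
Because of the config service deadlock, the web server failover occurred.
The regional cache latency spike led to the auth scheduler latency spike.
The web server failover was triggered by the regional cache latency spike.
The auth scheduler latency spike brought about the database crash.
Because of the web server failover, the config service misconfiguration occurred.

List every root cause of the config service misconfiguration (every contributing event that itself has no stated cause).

Tracing upstream from the config service misconfiguration: the config service misconfiguration ← the web server failover ← the regional cache latency spike.
A separate upstream branch: the config service misconfiguration ← the web server failover ← the config service deadlock.
Each of those chain origins has no stated cause.

the config service deadlock, the regional cache latency spike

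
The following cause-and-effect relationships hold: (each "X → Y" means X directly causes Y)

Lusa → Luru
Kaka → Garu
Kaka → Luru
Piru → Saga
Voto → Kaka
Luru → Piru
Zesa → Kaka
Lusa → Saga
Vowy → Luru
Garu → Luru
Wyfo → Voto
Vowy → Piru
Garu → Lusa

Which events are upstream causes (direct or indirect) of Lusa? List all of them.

Immediate cause of Lusa: Garu.
Further upstream: Zesa, Wyfo, Voto, Kaka.

Garu, Kaka, Voto, Wyfo, Zesa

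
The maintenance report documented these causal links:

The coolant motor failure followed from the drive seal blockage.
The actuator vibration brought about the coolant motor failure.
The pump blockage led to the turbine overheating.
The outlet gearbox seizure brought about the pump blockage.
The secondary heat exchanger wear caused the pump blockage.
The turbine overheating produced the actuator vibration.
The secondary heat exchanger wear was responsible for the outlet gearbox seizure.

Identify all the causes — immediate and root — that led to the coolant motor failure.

Immediate causes of the coolant motor failure: the actuator vibration, the drive seal blockage.
Further upstream: the secondary heat exchanger wear, the outlet gearbox seizure, the pump blockage, the turbine overheating.

the actuator vibration, the drive seal blockage, the outlet gearbox seizure, the pump blockage, the secondary heat exchanger wear, the turbine overheating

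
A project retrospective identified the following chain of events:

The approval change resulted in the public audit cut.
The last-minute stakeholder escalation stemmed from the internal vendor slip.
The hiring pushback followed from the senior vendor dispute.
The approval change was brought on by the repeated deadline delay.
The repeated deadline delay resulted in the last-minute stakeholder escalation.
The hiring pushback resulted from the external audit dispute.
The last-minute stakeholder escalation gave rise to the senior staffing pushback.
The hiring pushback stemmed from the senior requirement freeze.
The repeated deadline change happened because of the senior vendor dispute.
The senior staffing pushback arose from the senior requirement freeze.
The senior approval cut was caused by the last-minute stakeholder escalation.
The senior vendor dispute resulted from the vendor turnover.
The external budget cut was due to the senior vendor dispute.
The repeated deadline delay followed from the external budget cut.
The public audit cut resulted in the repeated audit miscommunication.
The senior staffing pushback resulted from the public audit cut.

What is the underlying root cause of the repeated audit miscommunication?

the vendor turnover

Tracing upstream from the repeated audit miscommunication: the repeated audit miscommunication ← the public audit cut ← the approval change ← the repeated deadline delay ← the external budget cut ← the senior vendor dispute ← the vendor turnover.
The vendor turnover has no stated cause, so it is the root.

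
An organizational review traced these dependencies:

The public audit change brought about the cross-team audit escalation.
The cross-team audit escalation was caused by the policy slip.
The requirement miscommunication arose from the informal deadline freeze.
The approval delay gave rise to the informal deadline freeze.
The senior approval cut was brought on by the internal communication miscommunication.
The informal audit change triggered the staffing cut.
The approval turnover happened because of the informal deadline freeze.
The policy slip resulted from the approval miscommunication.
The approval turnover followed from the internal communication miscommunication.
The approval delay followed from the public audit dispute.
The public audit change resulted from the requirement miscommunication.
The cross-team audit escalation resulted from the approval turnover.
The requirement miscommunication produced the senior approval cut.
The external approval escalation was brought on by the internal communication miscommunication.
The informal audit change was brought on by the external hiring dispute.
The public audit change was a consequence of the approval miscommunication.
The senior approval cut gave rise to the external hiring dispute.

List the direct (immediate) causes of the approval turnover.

the informal deadline freeze, the internal communication miscommunication

Upstream contributors include the public audit dispute, the approval delay, but only the informal deadline freeze, the internal communication miscommunication feed directly into the approval turnover.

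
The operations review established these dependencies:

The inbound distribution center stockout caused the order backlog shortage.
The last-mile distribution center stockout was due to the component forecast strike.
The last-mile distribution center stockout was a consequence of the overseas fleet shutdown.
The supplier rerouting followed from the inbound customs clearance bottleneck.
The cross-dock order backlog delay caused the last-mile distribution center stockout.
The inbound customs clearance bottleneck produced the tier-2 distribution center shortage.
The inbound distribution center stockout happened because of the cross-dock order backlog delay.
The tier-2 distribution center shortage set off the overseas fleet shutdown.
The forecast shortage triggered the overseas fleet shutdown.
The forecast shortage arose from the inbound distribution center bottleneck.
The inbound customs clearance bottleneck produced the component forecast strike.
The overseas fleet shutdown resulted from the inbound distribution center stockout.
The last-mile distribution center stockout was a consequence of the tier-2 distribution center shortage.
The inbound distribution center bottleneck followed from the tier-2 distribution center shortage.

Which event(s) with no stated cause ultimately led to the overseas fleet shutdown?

the cross-dock order backlog delay, the inbound customs clearance bottleneck

Tracing upstream from the overseas fleet shutdown: the overseas fleet shutdown ← the tier-2 distribution center shortage ← the inbound customs clearance bottleneck.
A separate upstream branch: the overseas fleet shutdown ← the inbound distribution center stockout ← the cross-dock order backlog delay.
Each of those chain origins has no stated cause.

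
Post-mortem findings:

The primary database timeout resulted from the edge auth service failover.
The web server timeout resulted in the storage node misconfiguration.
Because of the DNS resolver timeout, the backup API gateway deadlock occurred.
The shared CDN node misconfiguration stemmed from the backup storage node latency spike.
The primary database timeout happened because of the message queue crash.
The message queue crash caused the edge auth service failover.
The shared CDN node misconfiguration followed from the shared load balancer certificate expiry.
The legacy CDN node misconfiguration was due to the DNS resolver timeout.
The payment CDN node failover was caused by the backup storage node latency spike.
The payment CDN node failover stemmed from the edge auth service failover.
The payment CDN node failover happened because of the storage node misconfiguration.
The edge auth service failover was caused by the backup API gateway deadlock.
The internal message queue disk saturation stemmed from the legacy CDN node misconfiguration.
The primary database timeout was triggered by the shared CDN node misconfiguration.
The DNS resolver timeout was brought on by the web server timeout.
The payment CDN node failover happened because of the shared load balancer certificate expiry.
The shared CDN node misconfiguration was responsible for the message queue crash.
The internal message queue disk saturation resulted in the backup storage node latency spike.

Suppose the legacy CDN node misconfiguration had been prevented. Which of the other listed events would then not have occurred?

Downstream of the legacy CDN node misconfiguration: the internal message queue disk saturation, the backup storage node latency spike, the shared CDN node misconfiguration, the message queue crash, the edge auth service failover, the primary database timeout, the payment CDN node failover.
Of those, still caused via another path: the shared CDN node misconfiguration, the message queue crash, the edge auth service failover, the primary database timeout, the payment CDN node failover.
The remainder have no surviving cause.

the backup storage node latency spike, the internal message queue disk saturation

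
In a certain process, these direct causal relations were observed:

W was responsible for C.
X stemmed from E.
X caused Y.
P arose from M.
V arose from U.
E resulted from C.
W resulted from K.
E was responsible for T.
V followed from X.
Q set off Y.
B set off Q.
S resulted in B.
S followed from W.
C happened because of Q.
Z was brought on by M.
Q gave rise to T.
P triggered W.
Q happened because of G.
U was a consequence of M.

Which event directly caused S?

W

Upstream contributors include K, M, P, but only W feeds directly into S.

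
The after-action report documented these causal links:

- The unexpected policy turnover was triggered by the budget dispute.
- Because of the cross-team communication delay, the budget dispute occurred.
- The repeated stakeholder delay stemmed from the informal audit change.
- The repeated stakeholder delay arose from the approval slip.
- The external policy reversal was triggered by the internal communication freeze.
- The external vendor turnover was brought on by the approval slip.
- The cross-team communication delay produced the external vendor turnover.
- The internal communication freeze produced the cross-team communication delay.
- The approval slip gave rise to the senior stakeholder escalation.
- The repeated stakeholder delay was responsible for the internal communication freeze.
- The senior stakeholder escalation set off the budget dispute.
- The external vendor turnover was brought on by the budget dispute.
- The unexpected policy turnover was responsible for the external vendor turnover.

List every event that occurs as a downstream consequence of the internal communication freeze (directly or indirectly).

Direct effects: the external policy reversal, the cross-team communication delay.
2 steps out: the budget dispute, the external vendor turnover.
3 steps out: the unexpected policy turnover.
Not reachable from it: the approval slip, the repeated stakeholder delay, the senior stakeholder escalation, the informal audit change.

the budget dispute, the cross-team communication delay, the external policy reversal, the external vendor turnover, the unexpected policy turnover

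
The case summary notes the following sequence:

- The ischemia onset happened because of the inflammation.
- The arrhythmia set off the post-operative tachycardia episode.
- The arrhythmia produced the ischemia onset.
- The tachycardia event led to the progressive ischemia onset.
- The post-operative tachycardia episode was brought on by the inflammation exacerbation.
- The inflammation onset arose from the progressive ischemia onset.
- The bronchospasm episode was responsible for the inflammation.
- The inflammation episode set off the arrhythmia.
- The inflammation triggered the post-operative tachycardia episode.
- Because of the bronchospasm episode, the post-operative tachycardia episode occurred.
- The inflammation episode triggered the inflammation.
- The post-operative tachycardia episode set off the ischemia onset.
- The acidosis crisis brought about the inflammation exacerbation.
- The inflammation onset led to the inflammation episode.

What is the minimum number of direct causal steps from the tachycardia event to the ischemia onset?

5

Shortest chain: the tachycardia event → the progressive ischemia onset → the inflammation onset → the inflammation episode → the arrhythmia → the ischemia onset.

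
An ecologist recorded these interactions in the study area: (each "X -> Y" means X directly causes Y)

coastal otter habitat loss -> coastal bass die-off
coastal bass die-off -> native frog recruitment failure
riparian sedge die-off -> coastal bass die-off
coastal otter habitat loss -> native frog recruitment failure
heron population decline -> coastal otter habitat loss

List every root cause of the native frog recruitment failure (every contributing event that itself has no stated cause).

Tracing upstream from the native frog recruitment failure: the native frog recruitment failure ← the coastal bass die-off ← the riparian sedge die-off.
A separate upstream branch: the native frog recruitment failure ← the coastal otter habitat loss ← the heron population decline.
Each of those chain origins has no stated cause.

the heron population decline, the riparian sedge die-off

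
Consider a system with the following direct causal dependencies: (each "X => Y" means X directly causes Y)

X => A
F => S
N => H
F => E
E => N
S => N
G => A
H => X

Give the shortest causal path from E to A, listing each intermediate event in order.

E → N
N → H
H → X
X → A
Length: 4 steps.

E → N → H → X → A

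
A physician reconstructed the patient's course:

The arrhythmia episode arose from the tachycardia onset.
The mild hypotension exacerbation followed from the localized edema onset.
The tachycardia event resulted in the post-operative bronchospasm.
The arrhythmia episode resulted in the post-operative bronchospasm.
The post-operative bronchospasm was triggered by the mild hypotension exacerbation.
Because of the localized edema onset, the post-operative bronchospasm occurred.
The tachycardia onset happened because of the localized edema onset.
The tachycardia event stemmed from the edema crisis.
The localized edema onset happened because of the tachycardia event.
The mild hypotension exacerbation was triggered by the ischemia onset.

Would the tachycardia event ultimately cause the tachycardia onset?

There is a causal chain: the tachycardia event → the localized edema onset → the tachycardia onset.

Yes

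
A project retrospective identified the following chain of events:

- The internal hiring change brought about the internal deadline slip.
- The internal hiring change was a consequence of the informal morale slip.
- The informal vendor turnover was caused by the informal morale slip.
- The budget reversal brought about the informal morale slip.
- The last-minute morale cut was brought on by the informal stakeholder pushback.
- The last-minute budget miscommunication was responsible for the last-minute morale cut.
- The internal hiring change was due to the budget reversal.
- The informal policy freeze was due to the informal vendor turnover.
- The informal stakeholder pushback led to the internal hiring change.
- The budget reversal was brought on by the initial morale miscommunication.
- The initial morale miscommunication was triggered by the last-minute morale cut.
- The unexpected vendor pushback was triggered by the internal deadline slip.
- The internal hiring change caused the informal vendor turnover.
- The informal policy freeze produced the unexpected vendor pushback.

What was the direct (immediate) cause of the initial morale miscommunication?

Upstream contributors include the informal stakeholder pushback, the last-minute budget miscommunication, but only the last-minute morale cut feeds directly into the initial morale miscommunication.

the last-minute morale cut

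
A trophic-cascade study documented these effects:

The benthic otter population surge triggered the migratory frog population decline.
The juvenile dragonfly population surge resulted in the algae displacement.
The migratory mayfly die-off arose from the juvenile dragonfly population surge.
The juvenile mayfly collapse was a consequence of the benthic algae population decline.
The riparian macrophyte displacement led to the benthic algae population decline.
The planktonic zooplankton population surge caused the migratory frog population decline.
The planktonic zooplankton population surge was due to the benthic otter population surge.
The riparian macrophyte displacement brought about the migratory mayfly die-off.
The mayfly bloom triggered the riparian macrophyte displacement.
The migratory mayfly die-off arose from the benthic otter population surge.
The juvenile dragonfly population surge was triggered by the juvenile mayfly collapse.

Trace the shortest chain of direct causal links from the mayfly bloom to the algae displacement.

the mayfly bloom → the riparian macrophyte displacement → the benthic algae population decline → the juvenile mayfly collapse → the juvenile dragonfly population surge → the algae displacement

the mayfly bloom → the riparian macrophyte displacement
the riparian macrophyte displacement → the benthic algae population decline
the benthic algae population decline → the juvenile mayfly collapse
the juvenile mayfly collapse → the juvenile dragonfly population surge
the juvenile dragonfly population surge → the algae displacement
Length: 5 steps.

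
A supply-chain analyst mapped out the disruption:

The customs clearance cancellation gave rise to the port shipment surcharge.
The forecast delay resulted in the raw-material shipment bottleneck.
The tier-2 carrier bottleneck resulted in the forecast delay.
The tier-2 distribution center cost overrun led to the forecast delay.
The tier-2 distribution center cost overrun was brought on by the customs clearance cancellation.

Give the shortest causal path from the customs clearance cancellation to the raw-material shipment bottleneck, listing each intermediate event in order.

the customs clearance cancellation → the tier-2 distribution center cost overrun → the forecast delay → the raw-material shipment bottleneck

the customs clearance cancellation → the tier-2 distribution center cost overrun
the tier-2 distribution center cost overrun → the forecast delay
the forecast delay → the raw-material shipment bottleneck
Length: 3 steps.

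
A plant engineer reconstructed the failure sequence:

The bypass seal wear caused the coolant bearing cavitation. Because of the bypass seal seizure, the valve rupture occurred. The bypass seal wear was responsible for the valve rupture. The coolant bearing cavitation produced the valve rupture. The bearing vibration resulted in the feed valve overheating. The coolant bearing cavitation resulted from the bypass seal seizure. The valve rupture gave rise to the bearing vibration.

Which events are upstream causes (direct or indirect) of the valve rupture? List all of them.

Immediate causes of the valve rupture: the bypass seal seizure, the bypass seal wear, the coolant bearing cavitation.

the bypass seal seizure, the bypass seal wear, the coolant bearing cavitation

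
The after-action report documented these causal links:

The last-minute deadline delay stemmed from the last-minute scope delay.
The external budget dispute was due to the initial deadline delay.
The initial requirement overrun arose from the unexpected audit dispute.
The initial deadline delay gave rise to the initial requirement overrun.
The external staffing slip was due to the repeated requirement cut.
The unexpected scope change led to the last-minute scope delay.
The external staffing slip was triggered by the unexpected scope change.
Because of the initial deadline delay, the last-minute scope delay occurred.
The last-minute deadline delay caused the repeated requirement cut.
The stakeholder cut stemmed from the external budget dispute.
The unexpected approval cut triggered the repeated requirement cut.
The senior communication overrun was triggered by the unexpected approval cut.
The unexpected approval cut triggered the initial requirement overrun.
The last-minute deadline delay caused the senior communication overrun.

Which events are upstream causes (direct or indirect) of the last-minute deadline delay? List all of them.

Immediate cause of the last-minute deadline delay: the last-minute scope delay.
Further upstream: the initial deadline delay, the unexpected scope change.

the initial deadline delay, the last-minute scope delay, the unexpected scope change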